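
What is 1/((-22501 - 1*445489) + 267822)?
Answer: -1/200168 ≈ -4.9958e-6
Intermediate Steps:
1/((-22501 - 1*445489) + 267822) = 1/((-22501 - 445489) + 267822) = 1/(-467990 + 267822) = 1/(-200168) = -1/200168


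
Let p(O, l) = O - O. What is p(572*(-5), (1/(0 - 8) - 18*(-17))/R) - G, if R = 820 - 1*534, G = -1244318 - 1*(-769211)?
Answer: 475107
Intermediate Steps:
G = -475107 (G = -1244318 + 769211 = -475107)
R = 286 (R = 820 - 534 = 286)
p(O, l) = 0
p(572*(-5), (1/(0 - 8) - 18*(-17))/R) - G = 0 - 1*(-475107) = 0 + 475107 = 475107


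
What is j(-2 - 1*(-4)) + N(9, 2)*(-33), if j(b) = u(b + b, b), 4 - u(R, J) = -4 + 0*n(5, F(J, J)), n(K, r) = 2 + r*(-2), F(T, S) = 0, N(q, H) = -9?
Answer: 305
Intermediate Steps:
n(K, r) = 2 - 2*r
u(R, J) = 8 (u(R, J) = 4 - (-4 + 0*(2 - 2*0)) = 4 - (-4 + 0*(2 + 0)) = 4 - (-4 + 0*2) = 4 - (-4 + 0) = 4 - 1*(-4) = 4 + 4 = 8)
j(b) = 8
j(-2 - 1*(-4)) + N(9, 2)*(-33) = 8 - 9*(-33) = 8 + 297 = 305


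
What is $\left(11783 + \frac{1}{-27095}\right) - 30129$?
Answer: $- \frac{497084871}{27095} \approx -18346.0$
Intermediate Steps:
$\left(11783 + \frac{1}{-27095}\right) - 30129 = \left(11783 - \frac{1}{27095}\right) - 30129 = \frac{319260384}{27095} - 30129 = - \frac{497084871}{27095}$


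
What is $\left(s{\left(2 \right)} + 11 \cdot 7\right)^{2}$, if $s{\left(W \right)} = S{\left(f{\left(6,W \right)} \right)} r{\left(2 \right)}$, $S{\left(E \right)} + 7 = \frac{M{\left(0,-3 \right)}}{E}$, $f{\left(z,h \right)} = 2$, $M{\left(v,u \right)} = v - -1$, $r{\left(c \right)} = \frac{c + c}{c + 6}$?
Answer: $\frac{87025}{16} \approx 5439.1$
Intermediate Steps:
$r{\left(c \right)} = \frac{2 c}{6 + c}$
$M{\left(v,u \right)} = 1 + v$ ($M{\left(v,u \right)} = v + 1 = 1 + v$)
$S{\left(E \right)} = -7 + \frac{1}{E}$ ($S{\left(E \right)} = -7 + \frac{1 + 0}{E} = -7 + 1 \frac{1}{E} = -7 + \frac{1}{E}$)
$s{\left(W \right)} = - \frac{13}{4}$ ($s{\left(W \right)} = \left(-7 + \frac{1}{2}\right) 2 \cdot 2 \frac{1}{6 + 2} = \left(-7 + \frac{1}{2}\right) 2 \cdot 2 \cdot \frac{1}{8} = - \frac{13 \cdot 2 \cdot 2 \cdot \frac{1}{8}}{2} = \left(- \frac{13}{2}\right) \frac{1}{2} = - \frac{13}{4}$)
$\left(s{\left(2 \right)} + 11 \cdot 7\right)^{2} = \left(- \frac{13}{4} + 11 \cdot 7\right)^{2} = \left(- \frac{13}{4} + 77\right)^{2} = \left(\frac{295}{4}\right)^{2} = \frac{87025}{16}$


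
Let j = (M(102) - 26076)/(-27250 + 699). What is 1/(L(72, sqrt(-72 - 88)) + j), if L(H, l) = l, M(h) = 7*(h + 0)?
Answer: 336693231/56718063602 - 704955601*I*sqrt(10)/28359031801 ≈ 0.0059363 - 0.078609*I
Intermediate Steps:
M(h) = 7*h
j = 25362/26551 (j = (7*102 - 26076)/(-27250 + 699) = (714 - 26076)/(-26551) = -25362*(-1/26551) = 25362/26551 ≈ 0.95522)
1/(L(72, sqrt(-72 - 88)) + j) = 1/(sqrt(-72 - 88) + 25362/26551) = 1/(sqrt(-160) + 25362/26551) = 1/(4*I*sqrt(10) + 25362/26551) = 1/(25362/26551 + 4*I*sqrt(10))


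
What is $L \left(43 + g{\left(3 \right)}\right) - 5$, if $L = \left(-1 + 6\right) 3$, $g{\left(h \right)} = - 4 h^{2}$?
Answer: $100$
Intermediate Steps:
$L = 15$ ($L = 5 \cdot 3 = 15$)
$L \left(43 + g{\left(3 \right)}\right) - 5 = 15 \left(43 - 4 \cdot 3^{2}\right) - 5 = 15 \left(43 - 36\right) - 5 = 15 \cdot 7 - 5 = 105 - 5 = 100$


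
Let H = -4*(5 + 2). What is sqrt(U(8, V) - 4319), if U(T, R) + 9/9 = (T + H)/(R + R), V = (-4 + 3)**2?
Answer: I*sqrt(4330) ≈ 65.803*I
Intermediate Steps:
V = 1 (V = (-1)**2 = 1)
H = -28 (H = -4*7 = -28)
U(T, R) = -1 + (-28 + T)/(2*R) (U(T, R) = -1 + (T - 28)/(R + R) = -1 + (-28 + T)/((2*R)) = -1 + (-28 + T)*(1/(2*R)) = -1 + (-28 + T)/(2*R))
sqrt(U(8, V) - 4319) = sqrt((-14 + (1/2)*8 - 1*1)/1 - 4319) = sqrt(1*(-14 + 4 - 1) - 4319) = sqrt(1*(-11) - 4319) = sqrt(-11 - 4319) = sqrt(-4330) = I*sqrt(4330)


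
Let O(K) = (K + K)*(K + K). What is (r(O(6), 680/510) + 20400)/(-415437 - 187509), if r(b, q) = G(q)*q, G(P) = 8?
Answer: -712/21033 ≈ -0.033852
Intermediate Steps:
O(K) = 4*K² (O(K) = (2*K)*(2*K) = 4*K²)
r(b, q) = 8*q
(r(O(6), 680/510) + 20400)/(-415437 - 187509) = (8*(680/510) + 20400)/(-415437 - 187509) = (8*(680*(1/510)) + 20400)/(-602946) = (8*(4/3) + 20400)*(-1/602946) = (32/3 + 20400)*(-1/602946) = (61232/3)*(-1/602946) = -712/21033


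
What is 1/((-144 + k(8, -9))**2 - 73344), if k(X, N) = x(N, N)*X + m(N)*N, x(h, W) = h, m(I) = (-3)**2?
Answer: 1/14865 ≈ 6.7272e-5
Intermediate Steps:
m(I) = 9
k(X, N) = 9*N + N*X (k(X, N) = N*X + 9*N = 9*N + N*X)
1/((-144 + k(8, -9))**2 - 73344) = 1/((-144 - 9*(9 + 8))**2 - 73344) = 1/((-144 - 9*17)**2 - 73344) = 1/((-144 - 153)**2 - 73344) = 1/((-297)**2 - 73344) = 1/(88209 - 73344) = 1/14865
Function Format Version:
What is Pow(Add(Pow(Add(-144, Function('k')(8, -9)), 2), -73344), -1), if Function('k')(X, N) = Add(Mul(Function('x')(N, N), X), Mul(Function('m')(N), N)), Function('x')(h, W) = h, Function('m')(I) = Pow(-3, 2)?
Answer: Rational(1, 14865) ≈ 6.7272e-5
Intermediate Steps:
Function('m')(I) = 9
Function('k')(X, N) = Add(Mul(9, N), Mul(N, X)) (Function('k')(X, N) = Add(Mul(N, X), Mul(9, N)) = Add(Mul(9, N), Mul(N, X)))
Pow(Add(Pow(Add(-144, Function('k')(8, -9)), 2), -73344), -1) = Pow(Add(Pow(Add(-144, Mul(-9, Add(9, 8))), 2), -73344), -1) = Pow(Add(Pow(Add(-144, Mul(-9, 17)), 2), -73344), -1) = Pow(Add(Pow(Add(-144, -153), 2), -73344), -1) = Pow(Add(Pow(-297, 2), -73344), -1) = Pow(Add(88209, -73344), -1) = Pow(14865, -1) = Rational(1, 14865)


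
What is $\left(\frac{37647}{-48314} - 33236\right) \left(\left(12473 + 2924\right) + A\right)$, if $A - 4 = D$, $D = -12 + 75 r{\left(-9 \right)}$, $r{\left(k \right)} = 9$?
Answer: $- \frac{12897799664032}{24157} \approx -5.3392 \cdot 10^{8}$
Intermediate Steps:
$D = 663$ ($D = -12 + 75 \cdot 9 = -12 + 675 = 663$)
$A = 667$ ($A = 4 + 663 = 667$)
$\left(\frac{37647}{-48314} - 33236\right) \left(\left(12473 + 2924\right) + A\right) = \left(\frac{37647}{-48314} - 33236\right) \left(\left(12473 + 2924\right) + 667\right) = \left(37647 \left(- \frac{1}{48314}\right) - 33236\right) \left(15397 + 667\right) = \left(- \frac{37647}{48314} - 33236\right) 16064 = \left(- \frac{1605801751}{48314}\right) 16064 = - \frac{12897799664032}{24157}$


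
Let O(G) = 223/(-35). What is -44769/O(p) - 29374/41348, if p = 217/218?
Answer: 32391125509/4610302 ≈ 7025.8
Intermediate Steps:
p = 217/218 (p = 217*(1/218) = 217/218 ≈ 0.99541)
O(G) = -223/35 (O(G) = 223*(-1/35) = -223/35)
-44769/O(p) - 29374/41348 = -44769/(-223/35) - 29374/41348 = -44769*(-35/223) - 29374*1/41348 = 1566915/223 - 14687/20674 = 32391125509/4610302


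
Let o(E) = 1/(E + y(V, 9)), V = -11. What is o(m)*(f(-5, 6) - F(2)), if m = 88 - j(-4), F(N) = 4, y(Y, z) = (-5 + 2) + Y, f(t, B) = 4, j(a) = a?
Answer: 0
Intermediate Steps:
y(Y, z) = -3 + Y
m = 92 (m = 88 - 1*(-4) = 88 + 4 = 92)
o(E) = 1/(-14 + E) (o(E) = 1/(E + (-3 - 11)) = 1/(E - 14) = 1/(-14 + E))
o(m)*(f(-5, 6) - F(2)) = (4 - 1*4)/(-14 + 92) = (4 - 4)/78 = (1/78)*0 = 0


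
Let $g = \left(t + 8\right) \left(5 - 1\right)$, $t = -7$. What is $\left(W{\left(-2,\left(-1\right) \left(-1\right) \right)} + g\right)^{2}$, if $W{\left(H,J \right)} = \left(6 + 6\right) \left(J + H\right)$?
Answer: $64$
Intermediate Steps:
$W{\left(H,J \right)} = 12 H + 12 J$ ($W{\left(H,J \right)} = 12 \left(H + J\right) = 12 H + 12 J$)
$g = 4$ ($g = \left(-7 + 8\right) \left(5 - 1\right) = 1 \cdot 4 = 4$)
$\left(W{\left(-2,\left(-1\right) \left(-1\right) \right)} + g\right)^{2} = \left(\left(12 \left(-2\right) + 12 \left(\left(-1\right) \left(-1\right)\right)\right) + 4\right)^{2} = \left(\left(-24 + 12 \cdot 1\right) + 4\right)^{2} = \left(\left(-24 + 12\right) + 4\right)^{2} = \left(-12 + 4\right)^{2} = \left(-8\right)^{2} = 64$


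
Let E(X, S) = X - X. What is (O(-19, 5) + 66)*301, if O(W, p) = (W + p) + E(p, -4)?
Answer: 15652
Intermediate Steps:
E(X, S) = 0
O(W, p) = W + p (O(W, p) = (W + p) + 0 = W + p)
(O(-19, 5) + 66)*301 = ((-19 + 5) + 66)*301 = (-14 + 66)*301 = 52*301 = 15652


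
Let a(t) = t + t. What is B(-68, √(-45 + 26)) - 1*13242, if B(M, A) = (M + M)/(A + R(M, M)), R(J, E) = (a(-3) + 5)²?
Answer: 2*(-6621*√19 + 6689*I)/(√19 - I) ≈ -13249.0 + 29.641*I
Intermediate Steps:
a(t) = 2*t
R(J, E) = 1 (R(J, E) = (2*(-3) + 5)² = (-6 + 5)² = (-1)² = 1)
B(M, A) = 2*M/(1 + A) (B(M, A) = (M + M)/(A + 1) = (2*M)/(1 + A) = 2*M/(1 + A))
B(-68, √(-45 + 26)) - 1*13242 = 2*(-68)/(1 + √(-45 + 26)) - 1*13242 = 2*(-68)/(1 + √(-19)) - 13242 = 2*(-68)/(1 + I*√19) - 13242 = -136/(1 + I*√19) - 13242 = -13242 - 136/(1 + I*√19)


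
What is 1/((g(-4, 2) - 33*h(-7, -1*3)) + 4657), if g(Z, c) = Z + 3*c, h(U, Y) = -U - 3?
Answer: 1/4527 ≈ 0.00022090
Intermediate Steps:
h(U, Y) = -3 - U
1/((g(-4, 2) - 33*h(-7, -1*3)) + 4657) = 1/(((-4 + 3*2) - 33*(-3 - 1*(-7))) + 4657) = 1/(((-4 + 6) - 33*(-3 + 7)) + 4657) = 1/((2 - 33*4) + 4657) = 1/((2 - 132) + 4657) = 1/(-130 + 4657) = 1/4527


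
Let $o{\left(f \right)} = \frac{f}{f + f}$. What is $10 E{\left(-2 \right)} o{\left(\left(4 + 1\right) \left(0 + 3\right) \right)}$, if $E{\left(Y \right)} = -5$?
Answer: $-25$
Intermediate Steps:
$o{\left(f \right)} = \frac{1}{2}$ ($o{\left(f \right)} = \frac{f}{2 f} = f \frac{1}{2 f} = \frac{1}{2}$)
$10 E{\left(-2 \right)} o{\left(\left(4 + 1\right) \left(0 + 3\right) \right)} = 10 \left(-5\right) \frac{1}{2} = \left(-50\right) \frac{1}{2} = -25$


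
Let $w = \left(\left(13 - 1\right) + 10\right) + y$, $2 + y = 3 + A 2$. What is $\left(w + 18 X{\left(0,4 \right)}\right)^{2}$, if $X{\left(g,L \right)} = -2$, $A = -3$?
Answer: $361$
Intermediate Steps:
$y = -5$ ($y = -2 + \left(3 - 6\right) = -2 - 3 = -5$)
$w = 17$ ($w = \left(\left(13 - 1\right) + 10\right) - 5 = \left(12 + 10\right) - 5 = 22 - 5 = 17$)
$\left(w + 18 X{\left(0,4 \right)}\right)^{2} = \left(17 + 18 \left(-2\right)\right)^{2} = \left(17 - 36\right)^{2} = \left(-19\right)^{2} = 361$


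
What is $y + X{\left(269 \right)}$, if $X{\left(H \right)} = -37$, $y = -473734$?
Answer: $-473771$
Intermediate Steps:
$y + X{\left(269 \right)} = -473734 - 37 = -473771$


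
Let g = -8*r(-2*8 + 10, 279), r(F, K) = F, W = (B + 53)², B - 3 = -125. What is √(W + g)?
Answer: √4809 ≈ 69.347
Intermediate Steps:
B = -122 (B = 3 - 125 = -122)
W = 4761 (W = (-122 + 53)² = (-69)² = 4761)
g = 48 (g = -8*(-2*8 + 10) = -8*(-16 + 10) = -8*(-6) = 48)
√(W + g) = √(4761 + 48) = √4809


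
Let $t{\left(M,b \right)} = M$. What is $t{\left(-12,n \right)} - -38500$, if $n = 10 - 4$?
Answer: $38488$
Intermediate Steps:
$n = 6$ ($n = 10 - 4 = 6$)
$t{\left(-12,n \right)} - -38500 = -12 - -38500 = -12 + 38500 = 38488$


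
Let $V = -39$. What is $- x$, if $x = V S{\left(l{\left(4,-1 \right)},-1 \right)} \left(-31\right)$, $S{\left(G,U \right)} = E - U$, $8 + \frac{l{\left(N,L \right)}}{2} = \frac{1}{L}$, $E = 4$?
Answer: $-6045$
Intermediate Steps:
$l{\left(N,L \right)} = -16 + \frac{2}{L}$
$S{\left(G,U \right)} = 4 - U$
$x = 6045$ ($x = - 39 \left(4 - -1\right) \left(-31\right) = - 39 \left(4 + 1\right) \left(-31\right) = \left(-39\right) 5 \left(-31\right) = \left(-195\right) \left(-31\right) = 6045$)
$- x = \left(-1\right) 6045 = -6045$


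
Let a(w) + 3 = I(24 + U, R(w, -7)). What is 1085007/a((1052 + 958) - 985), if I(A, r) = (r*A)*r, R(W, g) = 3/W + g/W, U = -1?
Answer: -1139935479375/3151507 ≈ -3.6171e+5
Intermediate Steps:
I(A, r) = A*r**2 (I(A, r) = (A*r)*r = A*r**2)
a(w) = -3 + 368/w**2 (a(w) = -3 + (24 - 1)*((3 - 7)/w)**2 = -3 + 23*(-4/w)**2 = -3 + 23*(16/w**2) = -3 + 368/w**2)
1085007/a((1052 + 958) - 985) = 1085007/(-3 + 368/((1052 + 958) - 985)**2) = 1085007/(-3 + 368/(2010 - 985)**2) = 1085007/(-3 + 368/1025**2) = 1085007/(-3 + 368*(1/1050625)) = 1085007/(-3 + 368/1050625) = 1085007/(-3151507/1050625) = 1085007*(-1050625/3151507) = -1139935479375/3151507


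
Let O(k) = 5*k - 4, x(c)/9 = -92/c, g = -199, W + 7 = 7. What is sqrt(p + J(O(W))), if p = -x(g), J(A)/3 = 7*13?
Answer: sqrt(10646301)/199 ≈ 16.396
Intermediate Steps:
W = 0 (W = -7 + 7 = 0)
x(c) = -828/c (x(c) = 9*(-92/c) = -828/c)
O(k) = -4 + 5*k
J(A) = 273 (J(A) = 3*(7*13) = 3*91 = 273)
p = -828/199 (p = -(-828)/(-199) = -(-828)*(-1)/199 = -1*828/199 = -828/199 ≈ -4.1608)
sqrt(p + J(O(W))) = sqrt(-828/199 + 273) = sqrt(53499/199) = sqrt(10646301)/199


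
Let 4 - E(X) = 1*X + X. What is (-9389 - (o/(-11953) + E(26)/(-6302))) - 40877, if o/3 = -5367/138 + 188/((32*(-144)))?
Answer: -726994330788545/14462938752 ≈ -50266.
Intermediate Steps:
E(X) = 4 - 2*X (E(X) = 4 - (1*X + X) = 4 - (X + X) = 4 - 2*X)
o = -1031545/8832 (o = 3*(-5367/138 + 188/((32*(-144)))) = 3*(-5367*1/138 + 188/(-4608)) = 3*(-1789/46 + 188*(-1/4608)) = 3*(-1789/46 - 47/1152) = 3*(-1031545/26496) = -1031545/8832 ≈ -116.80)
(-9389 - (o/(-11953) + E(26)/(-6302))) - 40877 = (-9389 - (-1031545/8832/(-11953) + (4 - 2*26)/(-6302))) - 40877 = (-9389 - (-1031545/8832*(-1/11953) + (4 - 52)*(-1/6302))) - 40877 = (-9389 - (1031545/105568896 - 48*(-1/6302))) - 40877 = (-9389 - (1031545/105568896 + 24/3151)) - 40877 = (-9389 - 1*251480513/14462938752) - 40877 = (-9389 - 251480513/14462938752) - 40877 = -135792783423041/14462938752 - 40877 = -726994330788545/14462938752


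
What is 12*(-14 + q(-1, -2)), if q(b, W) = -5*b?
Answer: -108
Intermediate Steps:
12*(-14 + q(-1, -2)) = 12*(-14 - 5*(-1)) = 12*(-14 + 5) = 12*(-9) = -108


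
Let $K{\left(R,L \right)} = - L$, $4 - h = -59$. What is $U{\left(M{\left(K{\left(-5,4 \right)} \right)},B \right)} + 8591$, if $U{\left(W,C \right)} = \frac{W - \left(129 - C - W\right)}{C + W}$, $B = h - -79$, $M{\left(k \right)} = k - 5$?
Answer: $\frac{1142598}{133} \approx 8591.0$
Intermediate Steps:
$h = 63$ ($h = 4 - -59 = 4 + 59 = 63$)
$M{\left(k \right)} = -5 + k$
$B = 142$ ($B = 63 - -79 = 63 + 79 = 142$)
$U{\left(W,C \right)} = \frac{-129 + C + 2 W}{C + W}$ ($U{\left(W,C \right)} = \frac{W - \left(129 - C - W\right)}{C + W} = \frac{W + \left(-129 + C + W\right)}{C + W} = \frac{-129 + C + 2 W}{C + W}$)
$U{\left(M{\left(K{\left(-5,4 \right)} \right)},B \right)} + 8591 = \frac{-129 + 142 + 2 \left(-5 - 4\right)}{142 - 9} + 8591 = \frac{-129 + 142 + 2 \left(-9\right)}{142 - 9} + 8591 = \frac{-129 + 142 - 18}{133} + 8591 = \frac{1}{133} \left(-5\right) + 8591 = - \frac{5}{133} + 8591 = \frac{1142598}{133}$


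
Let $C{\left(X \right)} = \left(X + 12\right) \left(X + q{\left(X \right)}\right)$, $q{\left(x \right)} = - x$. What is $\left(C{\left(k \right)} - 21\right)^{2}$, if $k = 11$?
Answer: $441$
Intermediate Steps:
$C{\left(X \right)} = 0$ ($C{\left(X \right)} = \left(X + 12\right) \left(X - X\right) = \left(12 + X\right) 0 = 0$)
$\left(C{\left(k \right)} - 21\right)^{2} = \left(0 - 21\right)^{2} = \left(-21\right)^{2} = 441$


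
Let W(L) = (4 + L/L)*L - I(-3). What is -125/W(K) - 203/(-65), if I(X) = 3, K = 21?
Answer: 12581/6630 ≈ 1.8976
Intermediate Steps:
W(L) = -3 + 5*L (W(L) = (4 + L/L)*L - 1*3 = (4 + 1)*L - 3 = 5*L - 3 = -3 + 5*L)
-125/W(K) - 203/(-65) = -125/(-3 + 5*21) - 203/(-65) = -125/(-3 + 105) - 203*(-1/65) = -125/102 + 203/65 = 12581/6630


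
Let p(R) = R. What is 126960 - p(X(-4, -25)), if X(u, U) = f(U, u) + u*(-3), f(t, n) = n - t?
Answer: 126927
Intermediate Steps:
X(u, U) = -U - 2*u (X(u, U) = (u - U) + u*(-3) = (u - U) - 3*u = -U - 2*u)
126960 - p(X(-4, -25)) = 126960 - (-1*(-25) - 2*(-4)) = 126960 - (25 + 8) = 126960 - 1*33 = 126960 - 33 = 126927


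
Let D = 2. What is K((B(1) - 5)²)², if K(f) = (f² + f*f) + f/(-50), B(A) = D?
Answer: 65464281/2500 ≈ 26186.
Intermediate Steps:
B(A) = 2
K(f) = 2*f² - f/50 (K(f) = (f² + f²) + f*(-1/50) = 2*f² - f/50)
K((B(1) - 5)²)² = ((2 - 5)²*(-1 + 100*(2 - 5)²)/50)² = ((1/50)*(-3)²*(-1 + 100*(-3)²))² = ((1/50)*9*(-1 + 100*9))² = ((1/50)*9*(-1 + 900))² = ((1/50)*9*899)² = (8091/50)² = 65464281/2500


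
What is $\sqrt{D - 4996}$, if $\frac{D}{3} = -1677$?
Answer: $i \sqrt{10027} \approx 100.13 i$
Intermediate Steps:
$D = -5031$ ($D = 3 \left(-1677\right) = -5031$)
$\sqrt{D - 4996} = \sqrt{-5031 - 4996} = \sqrt{-10027} = i \sqrt{10027}$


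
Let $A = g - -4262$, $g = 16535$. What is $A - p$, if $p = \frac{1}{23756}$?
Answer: $\frac{494053531}{23756} \approx 20797.0$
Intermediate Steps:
$A = 20797$ ($A = 16535 - -4262 = 16535 + 4262 = 20797$)
$p = \frac{1}{23756} \approx 4.2095 \cdot 10^{-5}$
$A - p = 20797 - \frac{1}{23756} = \frac{494053531}{23756}$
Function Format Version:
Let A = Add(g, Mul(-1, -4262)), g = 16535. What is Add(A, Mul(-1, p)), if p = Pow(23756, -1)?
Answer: Rational(494053531, 23756) ≈ 20797.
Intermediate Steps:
A = 20797 (A = Add(16535, Mul(-1, -4262)) = Add(16535, 4262) = 20797)
p = Rational(1, 23756) ≈ 4.2095e-5
Add(A, Mul(-1, p)) = Add(20797, Mul(-1, Rational(1, 23756))) = Add(20797, Rational(-1, 23756)) = Rational(494053531, 23756)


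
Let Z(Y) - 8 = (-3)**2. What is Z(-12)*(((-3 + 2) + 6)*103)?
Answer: 8755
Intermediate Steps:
Z(Y) = 17 (Z(Y) = 8 + (-3)**2 = 8 + 9 = 17)
Z(-12)*(((-3 + 2) + 6)*103) = 17*(((-3 + 2) + 6)*103) = 17*((-1 + 6)*103) = 17*(5*103) = 17*515 = 8755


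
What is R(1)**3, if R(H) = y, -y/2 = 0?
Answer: 0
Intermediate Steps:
y = 0 (y = -2*0 = 0)
R(H) = 0
R(1)**3 = 0**3 = 0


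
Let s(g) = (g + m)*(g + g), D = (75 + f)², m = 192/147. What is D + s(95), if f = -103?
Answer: 935026/49 ≈ 19082.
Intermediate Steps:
m = 64/49 (m = 192*(1/147) = 64/49 ≈ 1.3061)
D = 784 (D = (75 - 103)² = (-28)² = 784)
s(g) = 2*g*(64/49 + g) (s(g) = (g + 64/49)*(g + g) = (64/49 + g)*(2*g) = 2*g*(64/49 + g))
D + s(95) = 784 + (2/49)*95*(64 + 49*95) = 784 + (2/49)*95*(64 + 4655) = 784 + (2/49)*95*4719 = 784 + 896610/49 = 935026/49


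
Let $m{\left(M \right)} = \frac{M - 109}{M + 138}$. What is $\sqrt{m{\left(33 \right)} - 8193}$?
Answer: $\frac{i \sqrt{73741}}{3} \approx 90.518 i$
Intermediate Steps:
$m{\left(M \right)} = \frac{-109 + M}{138 + M}$
$\sqrt{m{\left(33 \right)} - 8193} = \sqrt{\frac{-109 + 33}{138 + 33} - 8193} = \sqrt{\frac{1}{171} \left(-76\right) - 8193} = \sqrt{- \frac{4}{9} - 8193} = \sqrt{- \frac{73741}{9}} = \frac{i \sqrt{73741}}{3}$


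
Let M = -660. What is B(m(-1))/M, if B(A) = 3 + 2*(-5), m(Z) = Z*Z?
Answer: 7/660 ≈ 0.010606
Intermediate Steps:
m(Z) = Z²
B(A) = -7 (B(A) = 3 - 10 = -7)
B(m(-1))/M = -7/(-660) = -7*(-1/660) = 7/660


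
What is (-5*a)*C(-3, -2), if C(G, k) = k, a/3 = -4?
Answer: -120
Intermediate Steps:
a = -12 (a = 3*(-4) = -12)
(-5*a)*C(-3, -2) = -5*(-12)*(-2) = 60*(-2) = -120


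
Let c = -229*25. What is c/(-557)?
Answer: 5725/557 ≈ 10.278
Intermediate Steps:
c = -5725
c/(-557) = -5725/(-557) = -5725*(-1/557) = 5725/557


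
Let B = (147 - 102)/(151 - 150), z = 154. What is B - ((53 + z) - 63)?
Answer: -99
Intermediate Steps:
B = 45 (B = 45/1 = 45*1 = 45)
B - ((53 + z) - 63) = 45 - ((53 + 154) - 63) = 45 - (207 - 63) = 45 - 1*144 = 45 - 144 = -99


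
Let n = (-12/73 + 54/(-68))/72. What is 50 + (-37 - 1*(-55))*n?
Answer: 494021/9928 ≈ 49.760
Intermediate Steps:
n = -793/59568 (n = (-12*1/73 + 54*(-1/68))*(1/72) = (-12/73 - 27/34)*(1/72) = -2379/2482*1/72 = -793/59568 ≈ -0.013313)
50 + (-37 - 1*(-55))*n = 50 + (-37 - 1*(-55))*(-793/59568) = 50 + (-37 + 55)*(-793/59568) = 50 + 18*(-793/59568) = 50 - 2379/9928 = 494021/9928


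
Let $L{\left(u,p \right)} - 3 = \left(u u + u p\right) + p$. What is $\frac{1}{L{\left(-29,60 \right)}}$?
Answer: $- \frac{1}{836} \approx -0.0011962$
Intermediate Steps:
$L{\left(u,p \right)} = 3 + p + u^{2} + p u$ ($L{\left(u,p \right)} = 3 + \left(\left(u u + u p\right) + p\right) = 3 + \left(\left(u^{2} + p u\right) + p\right) = 3 + \left(p + u^{2} + p u\right) = 3 + p + u^{2} + p u$)
$\frac{1}{L{\left(-29,60 \right)}} = \frac{1}{3 + 60 + \left(-29\right)^{2} + 60 \left(-29\right)} = \frac{1}{3 + 60 + 841 - 1740} = \frac{1}{-836} = - \frac{1}{836}$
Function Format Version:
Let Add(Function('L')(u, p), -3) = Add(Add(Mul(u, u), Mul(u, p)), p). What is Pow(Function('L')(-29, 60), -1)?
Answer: Rational(-1, 836) ≈ -0.0011962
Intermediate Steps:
Function('L')(u, p) = Add(3, p, Pow(u, 2), Mul(p, u)) (Function('L')(u, p) = Add(3, Add(Add(Mul(u, u), Mul(u, p)), p)) = Add(3, Add(Add(Pow(u, 2), Mul(p, u)), p)) = Add(3, Add(p, Pow(u, 2), Mul(p, u))) = Add(3, p, Pow(u, 2), Mul(p, u)))
Pow(Function('L')(-29, 60), -1) = Pow(Add(3, 60, Pow(-29, 2), Mul(60, -29)), -1) = Pow(Add(3, 60, 841, -1740), -1) = Pow(-836, -1) = Rational(-1, 836)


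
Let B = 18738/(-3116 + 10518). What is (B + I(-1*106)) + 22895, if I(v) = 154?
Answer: 85313718/3701 ≈ 23052.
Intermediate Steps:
B = 9369/3701 (B = 18738/7402 = 18738*(1/7402) = 9369/3701 ≈ 2.5315)
(B + I(-1*106)) + 22895 = (9369/3701 + 154) + 22895 = 579323/3701 + 22895 = 85313718/3701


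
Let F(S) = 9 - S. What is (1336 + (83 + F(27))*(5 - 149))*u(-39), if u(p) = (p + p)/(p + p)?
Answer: -8024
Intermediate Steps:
u(p) = 1 (u(p) = (2*p)/((2*p)) = (2*p)*(1/(2*p)) = 1)
(1336 + (83 + F(27))*(5 - 149))*u(-39) = (1336 + (83 + (9 - 1*27))*(5 - 149))*1 = (1336 + (83 + (9 - 27))*(-144))*1 = (1336 + (83 - 18)*(-144))*1 = (1336 + 65*(-144))*1 = (1336 - 9360)*1 = -8024*1 = -8024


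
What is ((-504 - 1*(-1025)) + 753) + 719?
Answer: 1993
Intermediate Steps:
((-504 - 1*(-1025)) + 753) + 719 = ((-504 + 1025) + 753) + 719 = (521 + 753) + 719 = 1274 + 719 = 1993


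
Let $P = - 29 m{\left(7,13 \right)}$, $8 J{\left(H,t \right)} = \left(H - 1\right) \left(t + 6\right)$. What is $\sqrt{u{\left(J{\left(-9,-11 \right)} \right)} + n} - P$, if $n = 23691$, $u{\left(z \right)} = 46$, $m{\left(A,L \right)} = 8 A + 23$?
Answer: $2291 + \sqrt{23737} \approx 2445.1$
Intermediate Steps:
$J{\left(H,t \right)} = \frac{\left(-1 + H\right) \left(6 + t\right)}{8}$ ($J{\left(H,t \right)} = \frac{\left(H - 1\right) \left(t + 6\right)}{8} = \frac{\left(-1 + H\right) \left(6 + t\right)}{8}$)
$m{\left(A,L \right)} = 23 + 8 A$
$P = -2291$ ($P = - 29 \left(23 + 8 \cdot 7\right) = - 29 \left(23 + 56\right) = \left(-29\right) 79 = -2291$)
$\sqrt{u{\left(J{\left(-9,-11 \right)} \right)} + n} - P = \sqrt{46 + 23691} - -2291 = \sqrt{23737} + 2291 = 2291 + \sqrt{23737}$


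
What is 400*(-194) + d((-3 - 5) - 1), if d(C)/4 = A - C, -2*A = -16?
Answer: -77532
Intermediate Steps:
A = 8 (A = -½*(-16) = 8)
d(C) = 32 - 4*C (d(C) = 4*(8 - C) = 32 - 4*C)
400*(-194) + d((-3 - 5) - 1) = 400*(-194) + (32 - 4*((-3 - 5) - 1)) = -77600 + (32 - 4*(-8 - 1)) = -77600 + (32 - 4*(-9)) = -77600 + (32 + 36) = -77600 + 68 = -77532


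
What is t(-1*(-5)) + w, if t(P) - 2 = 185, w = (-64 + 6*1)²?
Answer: 3551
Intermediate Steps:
w = 3364 (w = (-64 + 6)² = (-58)² = 3364)
t(P) = 187 (t(P) = 2 + 185 = 187)
t(-1*(-5)) + w = 187 + 3364 = 3551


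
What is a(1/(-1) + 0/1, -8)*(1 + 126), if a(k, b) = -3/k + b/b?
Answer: 508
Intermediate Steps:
a(k, b) = 1 - 3/k (a(k, b) = -3/k + 1 = 1 - 3/k)
a(1/(-1) + 0/1, -8)*(1 + 126) = ((-3 + (1/(-1) + 0/1))/(1/(-1) + 0/1))*(1 + 126) = ((-3 + (1*(-1) + 0*1))/(1*(-1) + 0*1))*127 = ((-3 + (-1 + 0))/(-1 + 0))*127 = ((-3 - 1)/(-1))*127 = -1*(-4)*127 = 4*127 = 508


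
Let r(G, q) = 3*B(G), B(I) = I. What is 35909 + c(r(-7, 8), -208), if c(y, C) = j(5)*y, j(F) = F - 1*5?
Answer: 35909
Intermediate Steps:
j(F) = -5 + F (j(F) = F - 5 = -5 + F)
r(G, q) = 3*G
c(y, C) = 0 (c(y, C) = (-5 + 5)*y = 0*y = 0)
35909 + c(r(-7, 8), -208) = 35909 + 0 = 35909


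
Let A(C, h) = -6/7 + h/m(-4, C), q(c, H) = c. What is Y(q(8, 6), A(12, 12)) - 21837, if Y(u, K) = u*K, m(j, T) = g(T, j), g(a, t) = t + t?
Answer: -152991/7 ≈ -21856.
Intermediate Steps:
g(a, t) = 2*t
m(j, T) = 2*j
A(C, h) = -6/7 - h/8 (A(C, h) = -6/7 + h/((2*(-4))) = -6*1/7 + h/(-8) = -6/7 + h*(-1/8) = -6/7 - h/8)
Y(u, K) = K*u
Y(q(8, 6), A(12, 12)) - 21837 = (-6/7 - 1/8*12)*8 - 21837 = (-6/7 - 3/2)*8 - 21837 = -33/14*8 - 21837 = -132/7 - 21837 = -152991/7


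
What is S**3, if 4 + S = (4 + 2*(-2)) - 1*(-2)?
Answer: -8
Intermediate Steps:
S = -2 (S = -4 + ((4 + 2*(-2)) - 1*(-2)) = -4 + ((4 - 4) + 2) = -4 + (0 + 2) = -4 + 2 = -2)
S**3 = (-2)**3 = -8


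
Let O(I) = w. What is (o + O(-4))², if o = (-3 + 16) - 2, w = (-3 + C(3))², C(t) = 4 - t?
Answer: 225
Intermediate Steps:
w = 4 (w = (-3 + (4 - 1*3))² = (-3 + (4 - 3))² = (-3 + 1)² = (-2)² = 4)
O(I) = 4
o = 11 (o = 13 - 2 = 11)
(o + O(-4))² = (11 + 4)² = 15² = 225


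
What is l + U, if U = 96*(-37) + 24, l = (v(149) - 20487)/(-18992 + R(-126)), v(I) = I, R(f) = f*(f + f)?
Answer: -22518809/6380 ≈ -3529.6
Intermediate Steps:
R(f) = 2*f² (R(f) = f*(2*f) = 2*f²)
l = -10169/6380 (l = (149 - 20487)/(-18992 + 2*(-126)²) = -20338/(-18992 + 2*15876) = -20338/(-18992 + 31752) = -20338/12760 = -20338*1/12760 = -10169/6380 ≈ -1.5939)
U = -3528 (U = -3552 + 24 = -3528)
l + U = -10169/6380 - 3528 = -22518809/6380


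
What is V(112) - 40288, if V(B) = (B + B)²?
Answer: 9888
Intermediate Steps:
V(B) = 4*B² (V(B) = (2*B)² = 4*B²)
V(112) - 40288 = 4*112² - 40288 = 4*12544 - 40288 = 50176 - 40288 = 9888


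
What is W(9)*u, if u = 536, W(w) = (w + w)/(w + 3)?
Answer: 804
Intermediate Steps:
W(w) = 2*w/(3 + w) (W(w) = (2*w)/(3 + w) = 2*w/(3 + w))
W(9)*u = (2*9/(3 + 9))*536 = (2*9/12)*536 = (2*9*(1/12))*536 = (3/2)*536 = 804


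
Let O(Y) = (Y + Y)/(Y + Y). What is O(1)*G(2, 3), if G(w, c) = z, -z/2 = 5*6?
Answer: -60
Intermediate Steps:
z = -60 (z = -10*6 = -2*30 = -60)
O(Y) = 1 (O(Y) = (2*Y)/((2*Y)) = (2*Y)*(1/(2*Y)) = 1)
G(w, c) = -60
O(1)*G(2, 3) = 1*(-60) = -60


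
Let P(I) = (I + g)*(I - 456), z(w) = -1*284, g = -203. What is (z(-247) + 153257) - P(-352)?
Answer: -295467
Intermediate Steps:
z(w) = -284
P(I) = (-456 + I)*(-203 + I) (P(I) = (I - 203)*(I - 456) = (-203 + I)*(-456 + I) = (-456 + I)*(-203 + I))
(z(-247) + 153257) - P(-352) = (-284 + 153257) - (92568 + (-352)² - 659*(-352)) = 152973 - (92568 + 123904 + 231968) = 152973 - 1*448440 = 152973 - 448440 = -295467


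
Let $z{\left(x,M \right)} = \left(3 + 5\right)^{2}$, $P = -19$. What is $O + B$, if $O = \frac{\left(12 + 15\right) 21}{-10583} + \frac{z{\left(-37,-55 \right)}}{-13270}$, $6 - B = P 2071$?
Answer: $\frac{2763433357074}{70218205} \approx 39355.0$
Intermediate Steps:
$B = 39355$ ($B = 6 - \left(-19\right) 2071 = 6 - -39349 = 6 + 39349 = 39355$)
$z{\left(x,M \right)} = 64$ ($z{\left(x,M \right)} = 8^{2} = 64$)
$O = - \frac{4100701}{70218205}$ ($O = \frac{\left(12 + 15\right) 21}{-10583} + \frac{64}{-13270} = 27 \cdot 21 \left(- \frac{1}{10583}\right) + 64 \left(- \frac{1}{13270}\right) = 567 \left(- \frac{1}{10583}\right) - \frac{32}{6635} = - \frac{567}{10583} - \frac{32}{6635} = - \frac{4100701}{70218205} \approx -0.058399$)
$O + B = - \frac{4100701}{70218205} + 39355 = \frac{2763433357074}{70218205}$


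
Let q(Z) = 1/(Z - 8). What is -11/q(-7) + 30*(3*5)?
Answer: 615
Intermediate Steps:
q(Z) = 1/(-8 + Z)
-11/q(-7) + 30*(3*5) = -11/(1/(-8 - 7)) + 30*(3*5) = -11/(1/(-15)) + 30*15 = -11/(-1/15) + 450 = -11*(-15) + 450 = 165 + 450 = 615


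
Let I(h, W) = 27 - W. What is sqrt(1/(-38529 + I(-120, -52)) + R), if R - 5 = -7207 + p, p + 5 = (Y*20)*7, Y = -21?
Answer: 3*I*sqrt(66672667582)/7690 ≈ 100.73*I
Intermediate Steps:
p = -2945 (p = -5 - 21*20*7 = -5 - 420*7 = -5 - 2940 = -2945)
R = -10147 (R = 5 + (-7207 - 2945) = 5 - 10152 = -10147)
sqrt(1/(-38529 + I(-120, -52)) + R) = sqrt(1/(-38529 + (27 - 1*(-52))) - 10147) = sqrt(1/(-38529 + (27 + 52)) - 10147) = sqrt(1/(-38529 + 79) - 10147) = sqrt(1/(-38450) - 10147) = sqrt(-1/38450 - 10147) = sqrt(-390152151/38450) = 3*I*sqrt(66672667582)/7690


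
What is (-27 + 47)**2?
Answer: 400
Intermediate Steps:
(-27 + 47)**2 = 20**2 = 400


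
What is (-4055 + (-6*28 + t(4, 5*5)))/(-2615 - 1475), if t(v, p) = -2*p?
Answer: 4273/4090 ≈ 1.0447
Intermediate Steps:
(-4055 + (-6*28 + t(4, 5*5)))/(-2615 - 1475) = (-4055 + (-6*28 - 10*5))/(-2615 - 1475) = (-4055 + (-168 - 2*25))/(-4090) = (-4055 + (-168 - 50))*(-1/4090) = (-4055 - 218)*(-1/4090) = -4273*(-1/4090) = 4273/4090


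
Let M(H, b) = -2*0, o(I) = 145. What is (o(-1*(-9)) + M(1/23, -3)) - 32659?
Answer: -32514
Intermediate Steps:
M(H, b) = 0
(o(-1*(-9)) + M(1/23, -3)) - 32659 = (145 + 0) - 32659 = 145 - 32659 = -32514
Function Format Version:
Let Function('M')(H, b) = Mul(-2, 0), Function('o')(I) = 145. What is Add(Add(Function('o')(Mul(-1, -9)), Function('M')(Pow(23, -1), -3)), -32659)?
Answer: -32514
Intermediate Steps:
Function('M')(H, b) = 0
Add(Add(Function('o')(Mul(-1, -9)), Function('M')(Pow(23, -1), -3)), -32659) = Add(Add(145, 0), -32659) = Add(145, -32659) = -32514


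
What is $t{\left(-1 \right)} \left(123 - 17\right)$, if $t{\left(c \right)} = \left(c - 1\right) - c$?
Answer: $-106$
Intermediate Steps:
$t{\left(c \right)} = -1$ ($t{\left(c \right)} = \left(c - 1\right) - c = \left(-1 + c\right) - c = -1$)
$t{\left(-1 \right)} \left(123 - 17\right) = - (123 - 17) = \left(-1\right) 106 = -106$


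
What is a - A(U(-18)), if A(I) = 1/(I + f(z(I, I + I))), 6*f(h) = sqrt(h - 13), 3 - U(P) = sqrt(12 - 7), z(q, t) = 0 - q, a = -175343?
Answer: (-3156180 - 175343*sqrt(-16 + sqrt(5)) + 1052058*sqrt(5))/(18 - 6*sqrt(5) + I*sqrt(16 - sqrt(5))) ≈ -1.7534e+5 + 0.64014*I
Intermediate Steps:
z(q, t) = -q
U(P) = 3 - sqrt(5) (U(P) = 3 - sqrt(12 - 7) = 3 - sqrt(5))
f(h) = sqrt(-13 + h)/6 (f(h) = sqrt(h - 13)/6 = sqrt(-13 + h)/6)
A(I) = 1/(I + sqrt(-13 - I)/6)
a - A(U(-18)) = -175343 - 6/(sqrt(-13 - (3 - sqrt(5))) + 6*(3 - sqrt(5))) = -175343 - 6/(sqrt(-13 + (-3 + sqrt(5))) + (18 - 6*sqrt(5))) = -175343 - 6/(sqrt(-16 + sqrt(5)) + (18 - 6*sqrt(5))) = -175343 - 6/(18 + sqrt(-16 + sqrt(5)) - 6*sqrt(5))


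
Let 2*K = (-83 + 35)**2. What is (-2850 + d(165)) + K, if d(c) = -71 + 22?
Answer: -1747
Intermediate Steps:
d(c) = -49
K = 1152 (K = (-83 + 35)**2/2 = (1/2)*(-48)**2 = (1/2)*2304 = 1152)
(-2850 + d(165)) + K = (-2850 - 49) + 1152 = -2899 + 1152 = -1747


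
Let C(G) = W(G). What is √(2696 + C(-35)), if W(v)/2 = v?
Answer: √2626 ≈ 51.245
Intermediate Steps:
W(v) = 2*v
C(G) = 2*G
√(2696 + C(-35)) = √(2696 + 2*(-35)) = √(2696 - 70) = √2626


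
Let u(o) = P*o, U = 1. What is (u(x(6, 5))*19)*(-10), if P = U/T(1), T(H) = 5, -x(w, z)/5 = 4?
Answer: 760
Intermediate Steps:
x(w, z) = -20 (x(w, z) = -5*4 = -20)
P = ⅕ (P = 1/5 = 1*(⅕) = ⅕ ≈ 0.20000)
u(o) = o/5
(u(x(6, 5))*19)*(-10) = (((⅕)*(-20))*19)*(-10) = -4*19*(-10) = -76*(-10) = 760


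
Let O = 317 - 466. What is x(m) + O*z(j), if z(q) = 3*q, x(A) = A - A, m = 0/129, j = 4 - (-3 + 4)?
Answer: -1341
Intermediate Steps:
j = 3 (j = 4 - 1*1 = 4 - 1 = 3)
m = 0 (m = 0*(1/129) = 0)
x(A) = 0
O = -149
x(m) + O*z(j) = 0 - 447*3 = 0 - 149*9 = 0 - 1341 = -1341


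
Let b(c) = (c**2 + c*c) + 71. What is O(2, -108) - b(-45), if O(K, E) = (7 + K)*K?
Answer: -4103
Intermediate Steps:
O(K, E) = K*(7 + K)
b(c) = 71 + 2*c**2 (b(c) = (c**2 + c**2) + 71 = 2*c**2 + 71 = 71 + 2*c**2)
O(2, -108) - b(-45) = 2*(7 + 2) - (71 + 2*(-45)**2) = 2*9 - (71 + 2*2025) = 18 - (71 + 4050) = 18 - 1*4121 = 18 - 4121 = -4103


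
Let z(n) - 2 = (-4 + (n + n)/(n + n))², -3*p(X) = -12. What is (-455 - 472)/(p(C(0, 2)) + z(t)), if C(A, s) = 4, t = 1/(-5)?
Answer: -309/5 ≈ -61.800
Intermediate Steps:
t = -⅕ ≈ -0.20000
p(X) = 4 (p(X) = -⅓*(-12) = 4)
z(n) = 11 (z(n) = 2 + (-4 + (n + n)/(n + n))² = 2 + (-4 + (2*n)/((2*n)))² = 2 + (-4 + (2*n)*(1/(2*n)))² = 2 + (-4 + 1)² = 2 + (-3)² = 2 + 9 = 11)
(-455 - 472)/(p(C(0, 2)) + z(t)) = (-455 - 472)/(4 + 11) = -927/15 = -927*1/15 = -309/5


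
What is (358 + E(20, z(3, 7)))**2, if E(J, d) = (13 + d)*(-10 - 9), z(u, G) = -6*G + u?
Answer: 725904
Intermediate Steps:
z(u, G) = u - 6*G
E(J, d) = -247 - 19*d (E(J, d) = (13 + d)*(-19) = -247 - 19*d)
(358 + E(20, z(3, 7)))**2 = (358 + (-247 - 19*(3 - 6*7)))**2 = (358 + (-247 - 19*(3 - 42)))**2 = (358 + (-247 - 19*(-39)))**2 = (358 + (-247 + 741))**2 = (358 + 494)**2 = 852**2 = 725904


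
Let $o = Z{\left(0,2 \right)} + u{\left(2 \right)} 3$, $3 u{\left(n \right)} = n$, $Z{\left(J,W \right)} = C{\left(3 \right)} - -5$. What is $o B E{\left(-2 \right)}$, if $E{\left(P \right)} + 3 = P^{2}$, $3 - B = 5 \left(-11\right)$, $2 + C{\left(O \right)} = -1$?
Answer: $232$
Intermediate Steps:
$C{\left(O \right)} = -3$ ($C{\left(O \right)} = -2 - 1 = -3$)
$B = 58$ ($B = 3 - 5 \left(-11\right) = 3 - -55 = 3 + 55 = 58$)
$Z{\left(J,W \right)} = 2$ ($Z{\left(J,W \right)} = -3 - -5 = -3 + 5 = 2$)
$u{\left(n \right)} = \frac{n}{3}$
$o = 4$ ($o = 2 + \frac{1}{3} \cdot 2 \cdot 3 = 2 + \frac{2}{3} \cdot 3 = 2 + 2 = 4$)
$E{\left(P \right)} = -3 + P^{2}$
$o B E{\left(-2 \right)} = 4 \cdot 58 \left(-3 + \left(-2\right)^{2}\right) = 232 \left(-3 + 4\right) = 232 \cdot 1 = 232$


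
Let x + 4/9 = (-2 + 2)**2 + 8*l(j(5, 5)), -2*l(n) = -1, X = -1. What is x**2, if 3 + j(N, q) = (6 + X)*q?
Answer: 1024/81 ≈ 12.642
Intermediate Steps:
j(N, q) = -3 + 5*q (j(N, q) = -3 + (6 - 1)*q = -3 + 5*q)
l(n) = 1/2 (l(n) = -1/2*(-1) = 1/2)
x = 32/9 (x = -4/9 + ((-2 + 2)**2 + 8*(1/2)) = -4/9 + (0**2 + 4) = -4/9 + (0 + 4) = -4/9 + 4 = 32/9 ≈ 3.5556)
x**2 = (32/9)**2 = 1024/81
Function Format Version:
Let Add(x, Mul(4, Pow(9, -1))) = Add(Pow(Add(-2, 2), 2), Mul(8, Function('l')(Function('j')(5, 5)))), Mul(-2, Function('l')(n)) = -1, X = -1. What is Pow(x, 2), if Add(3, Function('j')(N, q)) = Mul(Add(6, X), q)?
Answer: Rational(1024, 81) ≈ 12.642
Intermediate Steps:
Function('j')(N, q) = Add(-3, Mul(5, q)) (Function('j')(N, q) = Add(-3, Mul(Add(6, -1), q)) = Add(-3, Mul(5, q)))
Function('l')(n) = Rational(1, 2) (Function('l')(n) = Mul(Rational(-1, 2), -1) = Rational(1, 2))
x = Rational(32, 9) (x = Add(Rational(-4, 9), Add(Pow(Add(-2, 2), 2), Mul(8, Rational(1, 2)))) = Add(Rational(-4, 9), Add(Pow(0, 2), 4)) = Add(Rational(-4, 9), Add(0, 4)) = Add(Rational(-4, 9), 4) = Rational(32, 9) ≈ 3.5556)
Pow(x, 2) = Pow(Rational(32, 9), 2) = Rational(1024, 81)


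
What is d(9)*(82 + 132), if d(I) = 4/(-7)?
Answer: -856/7 ≈ -122.29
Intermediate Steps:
d(I) = -4/7 (d(I) = 4*(-⅐) = -4/7)
d(9)*(82 + 132) = -4*(82 + 132)/7 = -4/7*214 = -856/7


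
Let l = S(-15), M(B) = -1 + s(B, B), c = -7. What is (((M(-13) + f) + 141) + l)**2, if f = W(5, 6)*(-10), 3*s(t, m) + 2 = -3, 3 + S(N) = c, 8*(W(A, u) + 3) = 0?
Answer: 225625/9 ≈ 25069.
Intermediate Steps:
W(A, u) = -3 (W(A, u) = -3 + (1/8)*0 = -3 + 0 = -3)
S(N) = -10 (S(N) = -3 - 7 = -10)
s(t, m) = -5/3 (s(t, m) = -2/3 + (1/3)*(-3) = -2/3 - 1 = -5/3)
f = 30 (f = -3*(-10) = 30)
M(B) = -8/3 (M(B) = -1 - 5/3 = -8/3)
l = -10
(((M(-13) + f) + 141) + l)**2 = (((-8/3 + 30) + 141) - 10)**2 = ((82/3 + 141) - 10)**2 = (505/3 - 10)**2 = (475/3)**2 = 225625/9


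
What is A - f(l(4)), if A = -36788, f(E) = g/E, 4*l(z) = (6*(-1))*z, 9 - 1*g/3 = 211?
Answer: -36889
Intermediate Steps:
g = -606 (g = 27 - 3*211 = 27 - 633 = -606)
l(z) = -3*z/2 (l(z) = ((6*(-1))*z)/4 = (-6*z)/4 = -3*z/2)
f(E) = -606/E
A - f(l(4)) = -36788 - (-606)/((-3/2*4)) = -36788 - (-606)/(-6) = -36788 - (-606)*(-1)/6 = -36788 - 1*101 = -36788 - 101 = -36889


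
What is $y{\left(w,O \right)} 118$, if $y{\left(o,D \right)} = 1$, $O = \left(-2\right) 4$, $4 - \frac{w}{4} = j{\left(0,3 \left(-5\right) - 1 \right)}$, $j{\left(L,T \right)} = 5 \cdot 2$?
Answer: $118$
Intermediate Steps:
$j{\left(L,T \right)} = 10$
$w = -24$ ($w = 16 - 40 = -24$)
$O = -8$
$y{\left(w,O \right)} 118 = 1 \cdot 118 = 118$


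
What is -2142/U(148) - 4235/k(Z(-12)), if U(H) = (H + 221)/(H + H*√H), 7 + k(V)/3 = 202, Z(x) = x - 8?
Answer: -4155935/4797 - 70448*√37/41 ≈ -11318.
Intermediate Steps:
Z(x) = -8 + x
k(V) = 585 (k(V) = -21 + 3*202 = -21 + 606 = 585)
U(H) = (221 + H)/(H + H^(3/2))
-2142/U(148) - 4235/k(Z(-12)) = -2142*(148 + 148^(3/2))/(221 + 148) - 4235/585 = -(35224/41 + 70448*√37/41) - 4235*1/585 = -(35224/41 + 70448*√37/41) - 847/117 = -2142*(148/369 + 296*√37/369) - 847/117 = (-35224/41 - 70448*√37/41) - 847/117 = -4155935/4797 - 70448*√37/41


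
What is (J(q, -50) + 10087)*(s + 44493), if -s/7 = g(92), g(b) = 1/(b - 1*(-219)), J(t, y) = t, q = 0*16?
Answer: 139577006492/311 ≈ 4.4880e+8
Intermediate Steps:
q = 0
g(b) = 1/(219 + b) (g(b) = 1/(b + 219) = 1/(219 + b))
s = -7/311 (s = -7/(219 + 92) = -7/311 ≈ -0.022508)
(J(q, -50) + 10087)*(s + 44493) = (0 + 10087)*(-7/311 + 44493) = 10087*(13837316/311) = 139577006492/311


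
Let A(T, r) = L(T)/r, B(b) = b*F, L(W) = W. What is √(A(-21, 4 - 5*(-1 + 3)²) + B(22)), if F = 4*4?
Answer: √5653/4 ≈ 18.797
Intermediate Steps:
F = 16
B(b) = 16*b (B(b) = b*16 = 16*b)
A(T, r) = T/r
√(A(-21, 4 - 5*(-1 + 3)²) + B(22)) = √(-21/(4 - 5*(-1 + 3)²) + 16*22) = √(-21/(4 - 5*2²) + 352) = √(-21/(4 - 5*4) + 352) = √(-21/(4 - 20) + 352) = √(-21/(-16) + 352) = √(-21*(-1/16) + 352) = √(21/16 + 352) = √(5653/16) = √5653/4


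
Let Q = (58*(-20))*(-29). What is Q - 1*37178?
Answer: -3538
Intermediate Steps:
Q = 33640 (Q = -1160*(-29) = 33640)
Q - 1*37178 = 33640 - 1*37178 = 33640 - 37178 = -3538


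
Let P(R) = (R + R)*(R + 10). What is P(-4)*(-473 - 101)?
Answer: 27552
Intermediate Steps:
P(R) = 2*R*(10 + R) (P(R) = (2*R)*(10 + R) = 2*R*(10 + R))
P(-4)*(-473 - 101) = (2*(-4)*(10 - 4))*(-473 - 101) = (2*(-4)*6)*(-574) = -48*(-574) = 27552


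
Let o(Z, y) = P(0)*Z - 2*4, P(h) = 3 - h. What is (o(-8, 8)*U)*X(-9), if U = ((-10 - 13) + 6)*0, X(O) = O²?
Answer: 0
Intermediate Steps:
o(Z, y) = -8 + 3*Z (o(Z, y) = (3 - 1*0)*Z - 2*4 = (3 + 0)*Z - 8 = 3*Z - 8 = -8 + 3*Z)
U = 0 (U = (-23 + 6)*0 = -17*0 = 0)
(o(-8, 8)*U)*X(-9) = ((-8 + 3*(-8))*0)*(-9)² = ((-8 - 24)*0)*81 = -32*0*81 = 0*81 = 0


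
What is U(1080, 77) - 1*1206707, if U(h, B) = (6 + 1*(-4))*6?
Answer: -1206695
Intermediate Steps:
U(h, B) = 12 (U(h, B) = (6 - 4)*6 = 2*6 = 12)
U(1080, 77) - 1*1206707 = 12 - 1*1206707 = 12 - 1206707 = -1206695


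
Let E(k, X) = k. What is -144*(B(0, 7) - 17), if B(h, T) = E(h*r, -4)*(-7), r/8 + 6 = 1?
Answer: 2448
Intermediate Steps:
r = -40 (r = -48 + 8*1 = -48 + 8 = -40)
B(h, T) = 280*h (B(h, T) = (h*(-40))*(-7) = -40*h*(-7) = 280*h)
-144*(B(0, 7) - 17) = -144*(280*0 - 17) = -144*(0 - 17) = -144*(-17) = 2448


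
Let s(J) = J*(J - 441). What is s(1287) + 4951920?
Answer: 6040722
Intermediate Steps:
s(J) = J*(-441 + J)
s(1287) + 4951920 = 1287*(-441 + 1287) + 4951920 = 1287*846 + 4951920 = 1088802 + 4951920 = 6040722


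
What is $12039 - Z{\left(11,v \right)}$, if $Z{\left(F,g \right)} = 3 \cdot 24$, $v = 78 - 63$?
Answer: $11967$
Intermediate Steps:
$v = 15$
$Z{\left(F,g \right)} = 72$
$12039 - Z{\left(11,v \right)} = 12039 - 72 = 11967$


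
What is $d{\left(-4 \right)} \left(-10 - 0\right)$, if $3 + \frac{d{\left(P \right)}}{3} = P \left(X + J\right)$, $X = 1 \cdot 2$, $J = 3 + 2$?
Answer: $930$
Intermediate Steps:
$J = 5$
$X = 2$
$d{\left(P \right)} = -9 + 21 P$ ($d{\left(P \right)} = -9 + 3 P \left(2 + 5\right) = -9 + 3 P 7 = -9 + 3 \cdot 7 P = -9 + 21 P$)
$d{\left(-4 \right)} \left(-10 - 0\right) = \left(-9 + 21 \left(-4\right)\right) \left(-10 - 0\right) = \left(-9 - 84\right) \left(-10 + 0\right) = \left(-93\right) \left(-10\right) = 930$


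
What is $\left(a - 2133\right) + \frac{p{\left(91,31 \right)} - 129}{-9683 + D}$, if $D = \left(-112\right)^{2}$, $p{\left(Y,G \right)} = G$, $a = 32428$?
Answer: $\frac{86673897}{2861} \approx 30295.0$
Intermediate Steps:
$D = 12544$
$\left(a - 2133\right) + \frac{p{\left(91,31 \right)} - 129}{-9683 + D} = \left(32428 - 2133\right) + \frac{31 - 129}{-9683 + 12544} = 30295 - \frac{98}{2861} = \frac{86673897}{2861}$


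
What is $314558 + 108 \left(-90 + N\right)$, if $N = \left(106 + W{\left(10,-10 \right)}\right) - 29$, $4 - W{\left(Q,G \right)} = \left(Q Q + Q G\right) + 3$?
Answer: $313262$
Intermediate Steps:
$W{\left(Q,G \right)} = 1 - Q^{2} - G Q$ ($W{\left(Q,G \right)} = 4 - \left(\left(Q Q + Q G\right) + 3\right) = 4 - \left(\left(Q^{2} + G Q\right) + 3\right) = 4 - \left(3 + Q^{2} + G Q\right) = 1 - Q^{2} - G Q$)
$N = 78$ ($N = \left(106 - \left(99 - 100\right)\right) - 29 = \left(106 + \left(1 - 100 + 100\right)\right) - 29 = \left(106 + 1\right) - 29 = 107 - 29 = 78$)
$314558 + 108 \left(-90 + N\right) = 314558 + 108 \left(-90 + 78\right) = 314558 + 108 \left(-12\right) = 314558 - 1296 = 313262$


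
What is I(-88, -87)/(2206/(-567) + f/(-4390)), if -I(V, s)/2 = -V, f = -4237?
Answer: 438086880/7281961 ≈ 60.161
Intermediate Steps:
I(V, s) = 2*V (I(V, s) = -(-2)*V = 2*V)
I(-88, -87)/(2206/(-567) + f/(-4390)) = (2*(-88))/(2206/(-567) - 4237/(-4390)) = -176/(2206*(-1/567) - 4237*(-1/4390)) = -176/(-2206/567 + 4237/4390) = -176/(-7281961/2489130) = -176*(-2489130/7281961) = 438086880/7281961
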